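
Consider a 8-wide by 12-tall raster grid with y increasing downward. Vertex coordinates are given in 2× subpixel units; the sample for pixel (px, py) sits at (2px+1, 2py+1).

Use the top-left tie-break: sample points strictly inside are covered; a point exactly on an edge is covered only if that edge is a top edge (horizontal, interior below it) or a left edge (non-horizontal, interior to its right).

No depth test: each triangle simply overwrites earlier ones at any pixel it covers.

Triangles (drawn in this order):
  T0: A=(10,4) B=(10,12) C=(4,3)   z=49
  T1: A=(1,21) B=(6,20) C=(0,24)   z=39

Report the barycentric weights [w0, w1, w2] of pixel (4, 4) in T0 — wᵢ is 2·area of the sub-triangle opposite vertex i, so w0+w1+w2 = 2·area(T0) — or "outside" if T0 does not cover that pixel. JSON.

T0:
  2·area = 48
  edge (10, 4)→(10, 12): d=(0,8) right/bottom  bias=-1
  edge (10, 12)→(4, 3): d=(-6,-9) top-left  bias=+0
  edge (4, 3)→(10, 4): d=(6,1) right/bottom  bias=-1
    (3,2)@(7, 5): e=[24,15,9] → #
    (4,2)@(9, 5): e=[8,33,7] → #
    (5,2)@(11, 5): e=[-8,51,5] → ·
    (3,3)@(7, 7): e=[24,3,21] → #
    (5,3)@(11, 7): e=[-8,39,17] → ·
    (3,4)@(7, 9): e=[24,-9,33] → ·
    (4,4)@(9, 9): e=[8,9,31] → #
    (5,4)@(11, 9): e=[-8,27,29] → ·
    (4,5)@(9, 11): e=[8,-3,43] → ·
  covered (5 px):
    · · · · · · · ·
    · · · · · · · ·
    · · · # # · · ·
    · · · # # · · ·
    · · · · # · · ·
    · · · · · · · ·
    · · · · · · · ·
    · · · · · · · ·
    · · · · · · · ·
    · · · · · · · ·
    · · · · · · · ·
    · · · · · · · ·
T1:
  2·area = 14
  edge (1, 21)→(6, 20): d=(5,-1) top-left  bias=+0
  edge (6, 20)→(0, 24): d=(-6,4) right/bottom  bias=-1
  edge (0, 24)→(1, 21): d=(1,-3) top-left  bias=+0
    (3,1)@(7, 3): e=[-84,98,0] → ·  [on edge]
    (2,4)@(5, 9): e=[-56,70,0] → ·  [on edge]
    (1,7)@(3, 15): e=[-28,42,0] → ·  [on edge]
    (5,9)@(11, 19): e=[0,-14,28] → ·  [on edge]
    (0,10)@(1, 21): e=[0,14,0] → #  [on edge]
    (1,10)@(3, 21): e=[2,6,6] → #
    (2,10)@(5, 21): e=[4,-2,12] → ·
    (0,11)@(1, 23): e=[10,2,2] → #
    (1,11)@(3, 23): e=[12,-6,8] → ·
  covered (3 px):
    · · · · · · · ·
    · · · · · · · ·
    · · · · · · · ·
    · · · · · · · ·
    · · · · · · · ·
    · · · · · · · ·
    · · · · · · · ·
    · · · · · · · ·
    · · · · · · · ·
    · · · · · · · ·
    # # · · · · · ·
    # · · · · · · ·

Result: [9,31,8]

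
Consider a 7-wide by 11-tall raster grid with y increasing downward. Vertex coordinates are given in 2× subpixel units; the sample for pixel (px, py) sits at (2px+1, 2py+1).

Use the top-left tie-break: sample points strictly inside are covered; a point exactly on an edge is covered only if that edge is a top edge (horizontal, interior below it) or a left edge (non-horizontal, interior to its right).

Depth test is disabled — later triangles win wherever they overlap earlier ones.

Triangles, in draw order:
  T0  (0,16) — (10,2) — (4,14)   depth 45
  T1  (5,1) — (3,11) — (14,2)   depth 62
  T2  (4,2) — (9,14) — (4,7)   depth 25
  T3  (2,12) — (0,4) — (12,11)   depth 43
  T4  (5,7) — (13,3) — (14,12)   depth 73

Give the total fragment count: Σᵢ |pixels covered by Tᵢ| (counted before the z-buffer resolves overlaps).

T0:
  2·area = 36
  edge (0, 16)→(10, 2): d=(10,-14) top-left  bias=+0
  edge (10, 2)→(4, 14): d=(-6,12) right/bottom  bias=-1
  edge (4, 14)→(0, 16): d=(-4,2) right/bottom  bias=-1
    (3,3)@(7, 7): e=[8,6,22] → #
    (4,3)@(9, 7): e=[36,-18,18] → ·
    (2,4)@(5, 9): e=[0,18,18] → #  [on edge]
    (3,4)@(7, 9): e=[28,-6,14] → ·
    (2,5)@(5, 11): e=[20,6,10] → #
    (3,5)@(7, 11): e=[48,-18,6] → ·
    (1,6)@(3, 13): e=[12,18,6] → #
    (2,6)@(5, 13): e=[40,-6,2] → ·
    (0,7)@(1, 15): e=[4,30,2] → #
    (1,7)@(3, 15): e=[32,6,-2] → ·
    (0,8)@(1, 17): e=[24,18,-6] → ·
  covered (5 px):
    · · · · · · ·
    · · · · · · ·
    · · · · · · ·
    · · · # · · ·
    · · # · · · ·
    · · # · · · ·
    · # · · · · ·
    # · · · · · ·
    · · · · · · ·
    · · · · · · ·
    · · · · · · ·
T1:
  2·area = 92  (B↔C swapped to make it positive)
  edge (5, 1)→(14, 2): d=(9,1) right/bottom  bias=-1
  edge (14, 2)→(3, 11): d=(-11,9) right/bottom  bias=-1
  edge (3, 11)→(5, 1): d=(2,-10) top-left  bias=+0
    (2,0)@(5, 1): e=[0,92,0] → ·  [on edge]
    (2,1)@(5, 3): e=[18,70,4] → #
    (3,1)@(7, 3): e=[16,52,24] → #
    (4,1)@(9, 3): e=[14,34,44] → #
    (5,1)@(11, 3): e=[12,16,64] → #
    (6,1)@(13, 3): e=[10,-2,84] → ·
    (2,2)@(5, 5): e=[36,48,8] → #
    (5,2)@(11, 5): e=[30,-6,68] → ·
    (2,3)@(5, 7): e=[54,26,12] → #
    (4,3)@(9, 7): e=[50,-10,52] → ·
    (2,4)@(5, 9): e=[72,4,16] → #
    (3,4)@(7, 9): e=[70,-14,36] → ·
    (1,5)@(3, 11): e=[92,0,0] → ·  [on edge]
    (0,10)@(1, 21): e=[184,-92,0] → ·  [on edge]
  covered (10 px):
    · · · · · · ·
    · · # # # # ·
    · · # # # · ·
    · · # # · · ·
    · · # · · · ·
    · · · · · · ·
    · · · · · · ·
    · · · · · · ·
    · · · · · · ·
    · · · · · · ·
    · · · · · · ·
T2:
  2·area = 25
  edge (4, 2)→(9, 14): d=(5,12) right/bottom  bias=-1
  edge (9, 14)→(4, 7): d=(-5,-7) top-left  bias=+0
  edge (4, 7)→(4, 2): d=(0,-5) top-left  bias=+0
    (2,2)@(5, 5): e=[3,17,5] → #
    (3,2)@(7, 5): e=[-21,31,15] → ·
    (2,3)@(5, 7): e=[13,7,5] → #
    (3,3)@(7, 7): e=[-11,21,15] → ·
    (2,4)@(5, 9): e=[23,-3,5] → ·
    (3,5)@(7, 11): e=[9,1,15] → #
    (4,5)@(9, 11): e=[-15,15,25] → ·
    (3,6)@(7, 13): e=[19,-9,15] → ·
  covered (3 px):
    · · · · · · ·
    · · · · · · ·
    · · # · · · ·
    · · # · · · ·
    · · · · · · ·
    · · · # · · ·
    · · · · · · ·
    · · · · · · ·
    · · · · · · ·
    · · · · · · ·
    · · · · · · ·
T3:
  2·area = 82
  edge (2, 12)→(0, 4): d=(-2,-8) top-left  bias=+0
  edge (0, 4)→(12, 11): d=(12,7) right/bottom  bias=-1
  edge (12, 11)→(2, 12): d=(-10,1) right/bottom  bias=-1
    (0,2)@(1, 5): e=[6,5,71] → #
    (1,2)@(3, 5): e=[22,-9,69] → ·
    (0,3)@(1, 7): e=[2,29,51] → #
    (1,3)@(3, 7): e=[18,15,49] → #
    (2,3)@(5, 7): e=[34,1,47] → #
    (3,3)@(7, 7): e=[50,-13,45] → ·
    (0,4)@(1, 9): e=[-2,53,31] → ·
    (1,4)@(3, 9): e=[14,39,29] → #
    (3,4)@(7, 9): e=[46,11,25] → #
    (4,4)@(9, 9): e=[62,-3,23] → ·
    (1,5)@(3, 11): e=[10,63,9] → #
    (4,5)@(9, 11): e=[58,21,3] → #
  covered (12 px):
    · · · · · · ·
    · · · · · · ·
    # · · · · · ·
    # # # · · · ·
    · # # # · · ·
    · # # # # # ·
    · · · · · · ·
    · · · · · · ·
    · · · · · · ·
    · · · · · · ·
    · · · · · · ·
T4:
  2·area = 76
  edge (5, 7)→(13, 3): d=(8,-4) top-left  bias=+0
  edge (13, 3)→(14, 12): d=(1,9) right/bottom  bias=-1
  edge (14, 12)→(5, 7): d=(-9,-5) top-left  bias=+0
    (6,1)@(13, 3): e=[0,0,76] → ·  [on edge]
    (4,2)@(9, 5): e=[0,38,38] → #  [on edge]
    (5,2)@(11, 5): e=[8,20,48] → #
    (6,2)@(13, 5): e=[16,2,58] → #
    (2,3)@(5, 7): e=[0,76,0] → #  [on edge]
    (3,3)@(7, 7): e=[8,58,10] → #
    (0,4)@(1, 9): e=[0,114,-38] → ·  [on edge]
    (2,4)@(5, 9): e=[16,78,-18] → ·
    (3,4)@(7, 9): e=[24,60,-8] → ·
    (4,4)@(9, 9): e=[32,42,2] → #
    (4,5)@(9, 11): e=[48,44,-16] → ·
    (5,5)@(11, 11): e=[56,26,-6] → ·
  covered (12 px):
    · · · · · · ·
    · · · · · · ·
    · · · · # # #
    · · # # # # #
    · · · · # # #
    · · · · · · #
    · · · · · · ·
    · · · · · · ·
    · · · · · · ·
    · · · · · · ·
    · · · · · · ·

Result: 42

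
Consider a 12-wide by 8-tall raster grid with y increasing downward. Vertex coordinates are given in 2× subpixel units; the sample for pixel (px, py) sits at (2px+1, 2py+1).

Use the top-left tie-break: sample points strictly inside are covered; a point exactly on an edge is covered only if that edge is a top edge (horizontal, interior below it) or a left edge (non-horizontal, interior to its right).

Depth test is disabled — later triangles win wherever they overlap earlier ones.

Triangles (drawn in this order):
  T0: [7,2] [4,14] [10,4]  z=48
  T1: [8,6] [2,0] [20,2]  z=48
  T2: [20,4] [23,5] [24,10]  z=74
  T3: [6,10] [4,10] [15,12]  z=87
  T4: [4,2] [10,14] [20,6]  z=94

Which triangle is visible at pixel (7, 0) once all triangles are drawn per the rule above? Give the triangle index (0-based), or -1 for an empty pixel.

T0:
  2·area = 42  (B↔C swapped to make it positive)
  edge (7, 2)→(10, 4): d=(3,2) right/bottom  bias=-1
  edge (10, 4)→(4, 14): d=(-6,10) right/bottom  bias=-1
  edge (4, 14)→(7, 2): d=(3,-12) top-left  bias=+0
    (3,1)@(7, 3): e=[3,36,3] → X
    (4,1)@(9, 3): e=[-1,16,27] → .
    (3,2)@(7, 5): e=[9,24,9] → X
    (4,2)@(9, 5): e=[5,4,33] → X
    (5,2)@(11, 5): e=[1,-16,57] → .
    (3,3)@(7, 7): e=[15,12,15] → X
    (4,3)@(9, 7): e=[11,-8,39] → .
    (3,4)@(7, 9): e=[21,0,21] → .  [on edge]
    (2,5)@(5, 11): e=[31,8,3] → X
    (3,5)@(7, 11): e=[27,-12,27] → .
    (2,6)@(5, 13): e=[37,-4,9] → .
  covered (5 px):
    . . . . . . . . . . . .
    . . . X . . . . . . . .
    . . . X X . . . . . . .
    . . . X . . . . . . . .
    . . . . . . . . . . . .
    . . X . . . . . . . . .
    . . . . . . . . . . . .
    . . . . . . . . . . . .
T1:
  2·area = 96
  edge (8, 6)→(2, 0): d=(-6,-6) top-left  bias=+0
  edge (2, 0)→(20, 2): d=(18,2) right/bottom  bias=-1
  edge (20, 2)→(8, 6): d=(-12,4) right/bottom  bias=-1
    (1,0)@(3, 1): e=[0,16,80] → X  [on edge]
    (2,0)@(5, 1): e=[12,12,72] → X
    (3,0)@(7, 1): e=[24,8,64] → X
    (4,0)@(9, 1): e=[36,4,56] → X
    (5,0)@(11, 1): e=[48,0,48] → .  [on edge]
    (11,0)@(23, 1): e=[120,-24,0] → .  [on edge]
    (1,1)@(3, 3): e=[-12,52,56] → .
    (2,1)@(5, 3): e=[0,48,48] → X  [on edge]
    (5,1)@(11, 3): e=[36,36,24] → X
    (6,1)@(13, 3): e=[48,32,16] → X
    (7,1)@(15, 3): e=[60,28,8] → X
    (8,1)@(17, 3): e=[72,24,0] → .  [on edge]
    (3,2)@(7, 5): e=[0,80,16] → X  [on edge]
    (5,2)@(11, 5): e=[24,72,0] → .  [on edge]
    (2,3)@(5, 7): e=[-24,120,0] → .  [on edge]
    (4,3)@(9, 7): e=[0,112,-16] → .  [on edge]
    (5,4)@(11, 9): e=[0,144,-48] → .  [on edge]
    (6,5)@(13, 11): e=[0,176,-80] → .  [on edge]
    (7,6)@(15, 13): e=[0,208,-112] → .  [on edge]
    (8,7)@(17, 15): e=[0,240,-144] → .  [on edge]
  covered (12 px):
    . X X X X . . . . . . .
    . . X X X X X X . . . .
    . . . X X . . . . . . .
    . . . . . . . . . . . .
    . . . . . . . . . . . .
    . . . . . . . . . . . .
    . . . . . . . . . . . .
    . . . . . . . . . . . .
T2:
  2·area = 14
  edge (20, 4)→(23, 5): d=(3,1) right/bottom  bias=-1
  edge (23, 5)→(24, 10): d=(1,5) right/bottom  bias=-1
  edge (24, 10)→(20, 4): d=(-4,-6) top-left  bias=+0
    (5,0)@(11, 1): e=[0,56,-42] → .  [on edge]
    (8,1)@(17, 3): e=[0,28,-14] → .  [on edge]
    (10,2)@(21, 5): e=[2,10,2] → X
    (11,2)@(23, 5): e=[0,0,14] → .  [on edge]
    (10,3)@(21, 7): e=[8,12,-6] → .
    (11,3)@(23, 7): e=[6,2,6] → X
    (11,4)@(23, 9): e=[12,4,-2] → .
  covered (2 px):
    . . . . . . . . . . . .
    . . . . . . . . . . . .
    . . . . . . . . . . X .
    . . . . . . . . . . . X
    . . . . . . . . . . . .
    . . . . . . . . . . . .
    . . . . . . . . . . . .
    . . . . . . . . . . . .
T3:
  2·area = 4  (B↔C swapped to make it positive)
  edge (6, 10)→(15, 12): d=(9,2) right/bottom  bias=-1
  edge (15, 12)→(4, 10): d=(-11,-2) top-left  bias=+0
  edge (4, 10)→(6, 10): d=(2,0) top-left  bias=+0
  covered (0 px):
    . . . . . . . . . . . .
    . . . . . . . . . . . .
    . . . . . . . . . . . .
    . . . . . . . . . . . .
    . . . . . . . . . . . .
    . . . . . . . . . . . .
    . . . . . . . . . . . .
    . . . . . . . . . . . .
T4:
  2·area = 168  (B↔C swapped to make it positive)
  edge (4, 2)→(20, 6): d=(16,4) right/bottom  bias=-1
  edge (20, 6)→(10, 14): d=(-10,8) right/bottom  bias=-1
  edge (10, 14)→(4, 2): d=(-6,-12) top-left  bias=+0
    (2,1)@(5, 3): e=[12,150,6] → X
    (3,1)@(7, 3): e=[4,134,30] → X
    (4,1)@(9, 3): e=[-4,118,54] → .
    (2,2)@(5, 5): e=[44,130,-6] → .
    (3,2)@(7, 5): e=[36,114,18] → X
    (4,2)@(9, 5): e=[28,98,42] → X
    (5,2)@(11, 5): e=[20,82,66] → X
    (6,2)@(13, 5): e=[12,66,90] → X
    (7,2)@(15, 5): e=[4,50,114] → X
    (8,2)@(17, 5): e=[-4,34,138] → .
    (3,3)@(7, 7): e=[68,94,6] → X
    (8,3)@(17, 7): e=[28,14,126] → X
  covered (21 px):
    . . . . . . . . . . . .
    . . X X . . . . . . . .
    . . . X X X X X . . . .
    . . . X X X X X X . . .
    . . . . X X X X . . . .
    . . . . X X X . . . . .
    . . . . . X . . . . . .
    . . . . . . . . . . . .

Z-buffer (winner per pixel, '.' = empty):
  . 1 1 1 1 . . . . . . .
  . . 4 4 1 1 1 1 . . . .
  . . . 4 4 4 4 4 . . 2 .
  . . . 4 4 4 4 4 4 . . 2
  . . . . 4 4 4 4 . . . .
  . . 0 . 4 4 4 . . . . .
  . . . . . 4 . . . . . .
  . . . . . . . . . . . .

Final: -1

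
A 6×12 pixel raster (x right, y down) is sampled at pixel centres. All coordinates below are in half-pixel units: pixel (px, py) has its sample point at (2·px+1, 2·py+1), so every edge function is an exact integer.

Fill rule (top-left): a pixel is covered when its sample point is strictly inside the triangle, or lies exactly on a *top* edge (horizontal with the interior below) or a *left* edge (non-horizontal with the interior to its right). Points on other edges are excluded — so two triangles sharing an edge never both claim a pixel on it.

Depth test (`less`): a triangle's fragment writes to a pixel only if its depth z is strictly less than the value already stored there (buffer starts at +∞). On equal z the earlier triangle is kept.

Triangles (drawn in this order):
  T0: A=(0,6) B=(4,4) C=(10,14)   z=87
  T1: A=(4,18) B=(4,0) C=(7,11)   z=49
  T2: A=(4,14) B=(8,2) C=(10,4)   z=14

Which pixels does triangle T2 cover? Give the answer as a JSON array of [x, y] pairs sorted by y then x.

T0:
  2·area = 52
  edge (0, 6)→(4, 4): d=(4,-2) top-left  bias=+0
  edge (4, 4)→(10, 14): d=(6,10) right/bottom  bias=-1
  edge (10, 14)→(0, 6): d=(-10,-8) top-left  bias=+0
    (1,2)@(3, 5): e=[2,16,34] → X
    (2,2)@(5, 5): e=[6,-4,50] → .
    (1,3)@(3, 7): e=[10,28,14] → X
    (2,3)@(5, 7): e=[14,8,30] → X
    (3,3)@(7, 7): e=[18,-12,46] → .
    (1,4)@(3, 9): e=[18,40,-6] → .
    (2,4)@(5, 9): e=[22,20,10] → X
    (3,4)@(7, 9): e=[26,0,26] → .  [on edge]
    (2,5)@(5, 11): e=[30,32,-10] → .
    (3,5)@(7, 11): e=[34,12,6] → X
    (4,5)@(9, 11): e=[38,-8,22] → .
    (3,6)@(7, 13): e=[42,24,-14] → .
  covered (6 px):
    . . . . . .
    . . . . . .
    . X . . . .
    . X X . . .
    . . X . . .
    . . . X . .
    . . . . X .
    . . . . . .
    . . . . . .
    . . . . . .
    . . . . . .
    . . . . . .
T1:
  2·area = 54
  edge (4, 18)→(4, 0): d=(0,-18) top-left  bias=+0
  edge (4, 0)→(7, 11): d=(3,11) right/bottom  bias=-1
  edge (7, 11)→(4, 18): d=(-3,7) right/bottom  bias=-1
    (2,2)@(5, 5): e=[18,4,32] → X
    (3,2)@(7, 5): e=[54,-18,18] → .
    (2,3)@(5, 7): e=[18,10,26] → X
    (3,3)@(7, 7): e=[54,-12,12] → .
    (2,4)@(5, 9): e=[18,16,20] → X
    (3,4)@(7, 9): e=[54,-6,6] → .
    (2,5)@(5, 11): e=[18,22,14] → X
    (3,5)@(7, 11): e=[54,0,0] → .  [on edge]
    (2,6)@(5, 13): e=[18,28,8] → X
    (3,6)@(7, 13): e=[54,6,-6] → .
    (2,7)@(5, 15): e=[18,34,2] → X
    (3,7)@(7, 15): e=[54,12,-12] → .
  covered (6 px):
    . . . . . .
    . . . . . .
    . . X . . .
    . . X . . .
    . . X . . .
    . . X . . .
    . . X . . .
    . . X . . .
    . . . . . .
    . . . . . .
    . . . . . .
    . . . . . .
T2:
  2·area = 32
  edge (4, 14)→(8, 2): d=(4,-12) top-left  bias=+0
  edge (8, 2)→(10, 4): d=(2,2) right/bottom  bias=-1
  edge (10, 4)→(4, 14): d=(-6,10) right/bottom  bias=-1
    (3,0)@(7, 1): e=[-16,0,48] → .  [on edge]
    (4,1)@(9, 3): e=[16,0,16] → .  [on edge]
    (3,2)@(7, 5): e=[0,8,24] → X  [on edge]
    (4,2)@(9, 5): e=[24,4,4] → X
    (5,2)@(11, 5): e=[48,0,-16] → .  [on edge]
    (3,3)@(7, 7): e=[8,12,12] → X
    (4,3)@(9, 7): e=[32,8,-8] → .
    (3,4)@(7, 9): e=[16,16,0] → .  [on edge]
    (2,5)@(5, 11): e=[0,24,8] → X  [on edge]
    (3,5)@(7, 11): e=[24,20,-12] → .
    (2,6)@(5, 13): e=[8,28,-4] → .
    (1,8)@(3, 17): e=[0,40,-8] → .  [on edge]
    (0,9)@(1, 19): e=[-16,48,0] → .  [on edge]
    (0,11)@(1, 23): e=[0,56,-24] → .  [on edge]
  covered (4 px):
    . . . . . .
    . . . . . .
    . . . X X .
    . . . X . .
    . . . . . .
    . . X . . .
    . . . . . .
    . . . . . .
    . . . . . .
    . . . . . .
    . . . . . .
    . . . . . .

Final: [[3,2],[4,2],[3,3],[2,5]]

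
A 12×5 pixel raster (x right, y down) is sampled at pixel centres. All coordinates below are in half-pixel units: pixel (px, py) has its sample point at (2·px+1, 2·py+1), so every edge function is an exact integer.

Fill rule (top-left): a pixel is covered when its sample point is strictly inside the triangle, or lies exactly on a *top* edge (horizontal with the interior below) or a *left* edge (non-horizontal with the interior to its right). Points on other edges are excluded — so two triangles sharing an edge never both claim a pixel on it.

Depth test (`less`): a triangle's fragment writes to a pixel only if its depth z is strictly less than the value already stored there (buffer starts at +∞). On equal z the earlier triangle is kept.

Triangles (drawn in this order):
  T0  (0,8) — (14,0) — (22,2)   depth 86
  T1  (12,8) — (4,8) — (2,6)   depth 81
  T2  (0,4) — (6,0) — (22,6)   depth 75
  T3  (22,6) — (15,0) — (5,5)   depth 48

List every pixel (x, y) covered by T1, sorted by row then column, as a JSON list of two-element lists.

T0:
  2·area = 92
  edge (0, 8)→(14, 0): d=(14,-8) top-left  bias=+0
  edge (14, 0)→(22, 2): d=(8,2) right/bottom  bias=-1
  edge (22, 2)→(0, 8): d=(-22,6) right/bottom  bias=-1
    (6,0)@(13, 1): e=[6,10,76] → █
    (7,0)@(15, 1): e=[22,6,64] → █
    (8,0)@(17, 1): e=[38,2,52] → █
    (9,0)@(19, 1): e=[54,-2,40] → ·
    (4,1)@(9, 3): e=[2,34,56] → █
    (5,1)@(11, 3): e=[18,30,44] → █
    (9,1)@(19, 3): e=[82,14,-4] → ·
    (3,2)@(7, 5): e=[14,54,24] → █
    (5,2)@(11, 5): e=[46,46,0] → ·  [on edge]
    (6,2)@(13, 5): e=[62,42,-12] → ·
    (7,2)@(15, 5): e=[78,38,-24] → ·
    (8,2)@(17, 5): e=[94,34,-36] → ·
  covered (11 px):
    · · · · · · █ █ █ · · ·
    · · · · █ █ █ █ █ · · ·
    · · · █ █ · · · · · · ·
    · █ · · · · · · · · · ·
    · · · · · · · · · · · ·
T1:
  2·area = 16
  edge (12, 8)→(4, 8): d=(-8,0) right/bottom  bias=-1
  edge (4, 8)→(2, 6): d=(-2,-2) top-left  bias=+0
  edge (2, 6)→(12, 8): d=(10,2) right/bottom  bias=-1
    (0,2)@(1, 5): e=[24,0,-8] → ·  [on edge]
    (1,3)@(3, 7): e=[8,0,8] → █  [on edge]
    (2,3)@(5, 7): e=[8,4,4] → █
    (3,3)@(7, 7): e=[8,8,0] → ·  [on edge]
    (1,4)@(3, 9): e=[-8,-4,28] → ·
    (2,4)@(5, 9): e=[-8,0,24] → ·  [on edge]
    (8,4)@(17, 9): e=[-8,24,0] → ·  [on edge]
  covered (2 px):
    · · · · · · · · · · · ·
    · · · · · · · · · · · ·
    · · · · · · · · · · · ·
    · █ █ · · · · · · · · ·
    · · · · · · · · · · · ·
T2:
  2·area = 100
  edge (0, 4)→(6, 0): d=(6,-4) top-left  bias=+0
  edge (6, 0)→(22, 6): d=(16,6) right/bottom  bias=-1
  edge (22, 6)→(0, 4): d=(-22,-2) top-left  bias=+0
    (2,0)@(5, 1): e=[2,22,76] → █
    (3,0)@(7, 1): e=[10,10,80] → █
    (4,0)@(9, 1): e=[18,-2,84] → ·
    (1,1)@(3, 3): e=[6,66,28] → █
    (4,1)@(9, 3): e=[30,30,40] → █
    (5,1)@(11, 3): e=[38,18,44] → █
    (6,1)@(13, 3): e=[46,6,48] → █
    (7,1)@(15, 3): e=[54,-6,52] → ·
    (1,2)@(3, 5): e=[18,98,-16] → ·
    (2,2)@(5, 5): e=[26,86,-12] → ·
    (3,2)@(7, 5): e=[34,74,-8] → ·
    (4,2)@(9, 5): e=[42,62,-4] → ·
    (5,2)@(11, 5): e=[50,50,0] → █  [on edge]
  covered (13 px):
    · · █ █ · · · · · · · ·
    · █ █ █ █ █ █ · · · · ·
    · · · · · █ █ █ █ █ · ·
    · · · · · · · · · · · ·
    · · · · · · · · · · · ·
T3:
  2·area = 95  (B↔C swapped to make it positive)
  edge (22, 6)→(5, 5): d=(-17,-1) top-left  bias=+0
  edge (5, 5)→(15, 0): d=(10,-5) top-left  bias=+0
  edge (15, 0)→(22, 6): d=(7,6) right/bottom  bias=-1
    (6,0)@(13, 1): e=[76,0,19] → █  [on edge]
    (7,0)@(15, 1): e=[78,10,7] → █
    (8,0)@(17, 1): e=[80,20,-5] → ·
    (4,1)@(9, 3): e=[38,0,57] → █  [on edge]
    (5,1)@(11, 3): e=[40,10,45] → █
    (8,1)@(17, 3): e=[46,40,9] → █
    (9,1)@(19, 3): e=[48,50,-3] → ·
    (2,2)@(5, 5): e=[0,0,95] → █  [on edge]
    (3,2)@(7, 5): e=[2,10,83] → █
    (9,2)@(19, 5): e=[14,70,11] → █
    (10,2)@(21, 5): e=[16,80,-1] → ·
    (0,3)@(1, 7): e=[-38,0,133] → ·  [on edge]
  covered (15 px):
    · · · · · · █ █ · · · ·
    · · · · █ █ █ █ █ · · ·
    · · █ █ █ █ █ █ █ █ · ·
    · · · · · · · · · · · ·
    · · · · · · · · · · · ·

Answer: [[1,3],[2,3]]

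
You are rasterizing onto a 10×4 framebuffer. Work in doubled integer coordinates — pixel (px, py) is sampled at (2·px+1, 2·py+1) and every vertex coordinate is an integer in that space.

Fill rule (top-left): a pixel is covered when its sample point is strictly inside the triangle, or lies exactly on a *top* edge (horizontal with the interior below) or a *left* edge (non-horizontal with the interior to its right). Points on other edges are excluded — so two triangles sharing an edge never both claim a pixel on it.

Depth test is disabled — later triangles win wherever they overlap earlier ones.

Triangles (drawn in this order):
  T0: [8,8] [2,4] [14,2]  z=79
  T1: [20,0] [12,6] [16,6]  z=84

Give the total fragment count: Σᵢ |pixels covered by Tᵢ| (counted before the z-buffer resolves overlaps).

T0:
  2·area = 60
  edge (8, 8)→(2, 4): d=(-6,-4) top-left  bias=+0
  edge (2, 4)→(14, 2): d=(12,-2) top-left  bias=+0
  edge (14, 2)→(8, 8): d=(-6,6) right/bottom  bias=-1
    (7,0)@(15, 1): e=[70,-10,0] → .  [on edge]
    (4,1)@(9, 3): e=[34,2,24] → X
    (5,1)@(11, 3): e=[42,6,12] → X
    (6,1)@(13, 3): e=[50,10,0] → .  [on edge]
    (2,2)@(5, 5): e=[6,18,36] → X
    (3,2)@(7, 5): e=[14,22,24] → X
    (5,2)@(11, 5): e=[30,30,0] → .  [on edge]
    (2,3)@(5, 7): e=[-6,42,24] → .
    (3,3)@(7, 7): e=[2,46,12] → X
    (4,3)@(9, 7): e=[10,50,0] → .  [on edge]
  covered (6 px):
    . . . . . . . . . .
    . . . . X X . . . .
    . . X X X . . . . .
    . . . X . . . . . .
T1:
  2·area = 24  (B↔C swapped to make it positive)
  edge (20, 0)→(16, 6): d=(-4,6) right/bottom  bias=-1
  edge (16, 6)→(12, 6): d=(-4,0) right/bottom  bias=-1
  edge (12, 6)→(20, 0): d=(8,-6) top-left  bias=+0
    (9,0)@(19, 1): e=[2,20,2] → X
    (8,1)@(17, 3): e=[6,12,6] → X
    (9,1)@(19, 3): e=[-6,12,18] → .
    (7,2)@(15, 5): e=[10,4,10] → X
    (8,2)@(17, 5): e=[-2,4,22] → .
    (7,3)@(15, 7): e=[2,-4,26] → .
  covered (3 px):
    . . . . . . . . . X
    . . . . . . . . X .
    . . . . . . . X . .
    . . . . . . . . . .

Result: 9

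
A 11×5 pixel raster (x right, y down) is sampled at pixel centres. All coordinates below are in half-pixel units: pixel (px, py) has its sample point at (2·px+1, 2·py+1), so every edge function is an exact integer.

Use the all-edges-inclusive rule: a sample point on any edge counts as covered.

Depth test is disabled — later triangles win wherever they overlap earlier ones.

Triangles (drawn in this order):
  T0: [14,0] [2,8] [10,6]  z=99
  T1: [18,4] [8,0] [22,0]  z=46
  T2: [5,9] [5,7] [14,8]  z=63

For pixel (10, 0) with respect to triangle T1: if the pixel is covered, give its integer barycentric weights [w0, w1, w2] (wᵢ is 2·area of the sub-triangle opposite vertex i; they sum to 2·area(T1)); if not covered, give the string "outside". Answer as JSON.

T0:
  2·area = 40  (B↔C swapped to make it positive)
  edge (14, 0)→(10, 6): d=(-4,6) inclusive
  edge (10, 6)→(2, 8): d=(-8,2) inclusive
  edge (2, 8)→(14, 0): d=(12,-8) inclusive
    (6,0)@(13, 1): e=[2,34,4] → X
    (7,0)@(15, 1): e=[-10,30,20] → .
    (5,1)@(11, 3): e=[6,22,12] → X
    (6,1)@(13, 3): e=[-6,18,28] → .
    (3,2)@(7, 5): e=[22,14,4] → X
    (4,2)@(9, 5): e=[10,10,20] → X
    (5,2)@(11, 5): e=[-2,6,36] → .
    (2,3)@(5, 7): e=[26,2,12] → X
    (3,3)@(7, 7): e=[14,-2,28] → .
    (4,3)@(9, 7): e=[2,-6,44] → .
    (2,4)@(5, 9): e=[18,-14,36] → .
  covered (5 px):
    . . . . . . X . . . .
    . . . . . X . . . . .
    . . . X X . . . . . .
    . . X . . . . . . . .
    . . . . . . . . . . .
T1:
  2·area = 56
  edge (18, 4)→(8, 0): d=(-10,-4) inclusive
  edge (8, 0)→(22, 0): d=(14,0) inclusive
  edge (22, 0)→(18, 4): d=(-4,4) inclusive
    (5,0)@(11, 1): e=[2,14,40] → X
    (6,0)@(13, 1): e=[10,14,32] → X
    (7,0)@(15, 1): e=[18,14,24] → X
    (8,0)@(17, 1): e=[26,14,16] → X
    (9,0)@(19, 1): e=[34,14,8] → X
    (10,0)@(21, 1): e=[42,14,0] → X  [on edge]
    (5,1)@(11, 3): e=[-18,42,32] → .
    (6,1)@(13, 3): e=[-10,42,24] → .
    (7,1)@(15, 3): e=[-2,42,16] → .
    (8,1)@(17, 3): e=[6,42,8] → X
    (9,1)@(19, 3): e=[14,42,0] → X  [on edge]
    (10,1)@(21, 3): e=[22,42,-8] → .
    (8,2)@(17, 5): e=[-14,70,0] → .  [on edge]
    (7,3)@(15, 7): e=[-42,98,0] → .  [on edge]
    (6,4)@(13, 9): e=[-70,126,0] → .  [on edge]
  covered (8 px):
    . . . . . X X X X X X
    . . . . . . . . X X .
    . . . . . . . . . . .
    . . . . . . . . . . .
    . . . . . . . . . . .
T2:
  2·area = 18
  edge (5, 9)→(5, 7): d=(0,-2) inclusive
  edge (5, 7)→(14, 8): d=(9,1) inclusive
  edge (14, 8)→(5, 9): d=(-9,1) inclusive
    (2,0)@(5, 1): e=[0,-54,72] → .  [on edge]
    (2,1)@(5, 3): e=[0,-36,54] → .  [on edge]
    (2,2)@(5, 5): e=[0,-18,36] → .  [on edge]
    (2,3)@(5, 7): e=[0,0,18] → X  [on edge]
    (3,3)@(7, 7): e=[4,-2,16] → .
    (2,4)@(5, 9): e=[0,18,0] → X  [on edge]
    (3,4)@(7, 9): e=[4,16,-2] → .
  covered (2 px):
    . . . . . . . . . . .
    . . . . . . . . . . .
    . . . . . . . . . . .
    . . X . . . . . . . .
    . . X . . . . . . . .

Result: [14,0,42]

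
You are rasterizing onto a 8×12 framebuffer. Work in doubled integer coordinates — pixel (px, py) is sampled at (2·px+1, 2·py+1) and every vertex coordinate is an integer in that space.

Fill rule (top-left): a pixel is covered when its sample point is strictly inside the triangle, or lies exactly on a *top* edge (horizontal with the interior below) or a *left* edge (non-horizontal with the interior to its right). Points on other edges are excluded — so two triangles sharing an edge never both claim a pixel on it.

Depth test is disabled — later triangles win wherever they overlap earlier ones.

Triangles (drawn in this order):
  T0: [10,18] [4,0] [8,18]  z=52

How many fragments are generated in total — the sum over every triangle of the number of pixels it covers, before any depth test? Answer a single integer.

T0:
  2·area = 36  (B↔C swapped to make it positive)
  edge (10, 18)→(8, 18): d=(-2,0) right/bottom  bias=-1
  edge (8, 18)→(4, 0): d=(-4,-18) top-left  bias=+0
  edge (4, 0)→(10, 18): d=(6,18) right/bottom  bias=-1
    (2,1)@(5, 3): e=[30,6,0] → .  [on edge]
    (3,4)@(7, 9): e=[18,18,0] → .  [on edge]
    (3,5)@(7, 11): e=[14,10,12] → X
    (4,5)@(9, 11): e=[14,46,-24] → .
    (3,6)@(7, 13): e=[10,2,24] → X
    (4,6)@(9, 13): e=[10,38,-12] → .
    (3,7)@(7, 15): e=[6,-6,36] → .
    (4,7)@(9, 15): e=[6,30,0] → .  [on edge]
    (4,8)@(9, 17): e=[2,22,12] → X
    (5,8)@(11, 17): e=[2,58,-24] → .
    (4,9)@(9, 19): e=[-2,14,24] → .
    (5,10)@(11, 21): e=[-6,42,0] → .  [on edge]
  covered (3 px):
    . . . . . . . .
    . . . . . . . .
    . . . . . . . .
    . . . . . . . .
    . . . . . . . .
    . . . X . . . .
    . . . X . . . .
    . . . . . . . .
    . . . . X . . .
    . . . . . . . .
    . . . . . . . .
    . . . . . . . .

Answer: 3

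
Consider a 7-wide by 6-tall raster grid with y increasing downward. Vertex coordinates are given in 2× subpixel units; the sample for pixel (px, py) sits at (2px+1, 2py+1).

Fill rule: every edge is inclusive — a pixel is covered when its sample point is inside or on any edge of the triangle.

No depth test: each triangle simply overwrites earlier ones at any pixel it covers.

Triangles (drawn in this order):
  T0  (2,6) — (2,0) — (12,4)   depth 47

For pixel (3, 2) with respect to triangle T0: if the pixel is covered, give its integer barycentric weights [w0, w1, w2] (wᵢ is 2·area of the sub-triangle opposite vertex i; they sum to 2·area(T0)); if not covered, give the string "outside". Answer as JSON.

T0:
  2·area = 60
  edge (2, 6)→(2, 0): d=(0,-6) inclusive
  edge (2, 0)→(12, 4): d=(10,4) inclusive
  edge (12, 4)→(2, 6): d=(-10,2) inclusive
    (1,0)@(3, 1): e=[6,6,48] → X
    (2,0)@(5, 1): e=[18,-2,44] → .
    (1,1)@(3, 3): e=[6,26,28] → X
    (2,1)@(5, 3): e=[18,18,24] → X
    (3,1)@(7, 3): e=[30,10,20] → X
    (4,1)@(9, 3): e=[42,2,16] → X
    (5,1)@(11, 3): e=[54,-6,12] → .
    (1,2)@(3, 5): e=[6,46,8] → X
    (3,2)@(7, 5): e=[30,30,0] → X  [on edge]
    (4,2)@(9, 5): e=[42,22,-4] → .
    (1,3)@(3, 7): e=[6,66,-12] → .
    (2,3)@(5, 7): e=[18,58,-16] → .
  covered (8 px):
    . X . . . . .
    . X X X X . .
    . X X X . . .
    . . . . . . .
    . . . . . . .
    . . . . . . .

Final: [30,0,30]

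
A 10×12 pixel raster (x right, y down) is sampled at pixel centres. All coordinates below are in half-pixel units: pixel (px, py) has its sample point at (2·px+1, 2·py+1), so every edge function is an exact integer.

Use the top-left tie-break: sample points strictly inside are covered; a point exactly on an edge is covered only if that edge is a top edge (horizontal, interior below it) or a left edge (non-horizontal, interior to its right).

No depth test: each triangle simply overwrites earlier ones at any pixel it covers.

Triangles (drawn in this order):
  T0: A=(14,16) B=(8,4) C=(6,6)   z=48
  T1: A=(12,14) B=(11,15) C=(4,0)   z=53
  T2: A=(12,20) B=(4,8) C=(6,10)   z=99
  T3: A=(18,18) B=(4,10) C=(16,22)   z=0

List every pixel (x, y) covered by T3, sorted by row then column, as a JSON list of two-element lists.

T0:
  2·area = 36  (B↔C swapped to make it positive)
  edge (14, 16)→(6, 6): d=(-8,-10) top-left  bias=+0
  edge (6, 6)→(8, 4): d=(2,-2) top-left  bias=+0
  edge (8, 4)→(14, 16): d=(6,12) right/bottom  bias=-1
    (5,0)@(11, 1): e=[90,0,-54] → .  [on edge]
    (4,1)@(9, 3): e=[54,0,-18] → .  [on edge]
    (3,2)@(7, 5): e=[18,0,18] → X  [on edge]
    (4,2)@(9, 5): e=[38,4,-6] → .
    (2,3)@(5, 7): e=[-18,0,54] → .  [on edge]
    (3,3)@(7, 7): e=[2,4,30] → X
    (4,3)@(9, 7): e=[22,8,6] → X
    (5,3)@(11, 7): e=[42,12,-18] → .
    (1,4)@(3, 9): e=[-54,0,90] → .  [on edge]
    (3,4)@(7, 9): e=[-14,8,42] → .
    (4,4)@(9, 9): e=[6,12,18] → X
    (5,4)@(11, 9): e=[26,16,-6] → .
    (0,5)@(1, 11): e=[-90,0,126] → .  [on edge]
  covered (5 px):
    . . . . . . . . . .
    . . . . . . . . . .
    . . . X . . . . . .
    . . . X X . . . . .
    . . . . X . . . . .
    . . . . . X . . . .
    . . . . . . . . . .
    . . . . . . . . . .
    . . . . . . . . . .
    . . . . . . . . . .
    . . . . . . . . . .
    . . . . . . . . . .
T1:
  2·area = 22
  edge (12, 14)→(11, 15): d=(-1,1) right/bottom  bias=-1
  edge (11, 15)→(4, 0): d=(-7,-15) top-left  bias=+0
  edge (4, 0)→(12, 14): d=(8,14) right/bottom  bias=-1
    (9,3)@(19, 7): e=[0,176,-154] → .  [on edge]
    (4,4)@(9, 9): e=[8,12,2] → X
    (5,4)@(11, 9): e=[6,42,-26] → .
    (8,4)@(17, 9): e=[0,132,-110] → .  [on edge]
    (4,5)@(9, 11): e=[6,-2,18] → .
    (7,5)@(15, 11): e=[0,88,-66] → .  [on edge]
    (5,6)@(11, 13): e=[2,14,6] → X
    (6,6)@(13, 13): e=[0,44,-22] → .  [on edge]
    (5,7)@(11, 15): e=[0,0,22] → .  [on edge]
    (4,8)@(9, 17): e=[0,-44,66] → .  [on edge]
    (3,9)@(7, 19): e=[0,-88,110] → .  [on edge]
    (2,10)@(5, 21): e=[0,-132,154] → .  [on edge]
    (1,11)@(3, 23): e=[0,-176,198] → .  [on edge]
  covered (2 px):
    . . . . . . . . . .
    . . . . . . . . . .
    . . . . . . . . . .
    . . . . . . . . . .
    . . . . X . . . . .
    . . . . . . . . . .
    . . . . . X . . . .
    . . . . . . . . . .
    . . . . . . . . . .
    . . . . . . . . . .
    . . . . . . . . . .
    . . . . . . . . . .
T2:
  2·area = 8
  edge (12, 20)→(4, 8): d=(-8,-12) top-left  bias=+0
  edge (4, 8)→(6, 10): d=(2,2) right/bottom  bias=-1
  edge (6, 10)→(12, 20): d=(6,10) right/bottom  bias=-1
    (0,2)@(1, 5): e=[-12,0,20] → .  [on edge]
    (1,2)@(3, 5): e=[12,-4,0] → .  [on edge]
    (1,3)@(3, 7): e=[-4,0,12] → .  [on edge]
    (2,4)@(5, 9): e=[4,0,4] → .  [on edge]
    (3,5)@(7, 11): e=[12,0,-4] → .  [on edge]
    (4,6)@(9, 13): e=[20,0,-12] → .  [on edge]
    (4,7)@(9, 15): e=[4,4,0] → .  [on edge]
    (5,7)@(11, 15): e=[28,0,-20] → .  [on edge]
    (6,8)@(13, 17): e=[36,0,-28] → .  [on edge]
    (7,9)@(15, 19): e=[44,0,-36] → .  [on edge]
    (8,10)@(17, 21): e=[52,0,-44] → .  [on edge]
    (9,11)@(19, 23): e=[60,0,-52] → .  [on edge]
  covered (0 px):
    . . . . . . . . . .
    . . . . . . . . . .
    . . . . . . . . . .
    . . . . . . . . . .
    . . . . . . . . . .
    . . . . . . . . . .
    . . . . . . . . . .
    . . . . . . . . . .
    . . . . . . . . . .
    . . . . . . . . . .
    . . . . . . . . . .
    . . . . . . . . . .
T3:
  2·area = 72  (B↔C swapped to make it positive)
  edge (18, 18)→(16, 22): d=(-2,4) right/bottom  bias=-1
  edge (16, 22)→(4, 10): d=(-12,-12) top-left  bias=+0
  edge (4, 10)→(18, 18): d=(14,8) right/bottom  bias=-1
    (0,3)@(1, 7): e=[90,0,-18] → .  [on edge]
    (1,4)@(3, 9): e=[78,0,-6] → .  [on edge]
    (2,5)@(5, 11): e=[66,0,6] → X  [on edge]
    (3,5)@(7, 11): e=[58,24,-10] → .
    (2,6)@(5, 13): e=[62,-24,34] → .
    (3,6)@(7, 13): e=[54,0,18] → X  [on edge]
    (4,6)@(9, 13): e=[46,24,2] → X
    (5,6)@(11, 13): e=[38,48,-14] → .
    (3,7)@(7, 15): e=[50,-24,46] → .
    (4,7)@(9, 15): e=[42,0,30] → X  [on edge]
    (5,7)@(11, 15): e=[34,24,14] → X
    (6,7)@(13, 15): e=[26,48,-2] → .
    (5,8)@(11, 17): e=[30,0,42] → X  [on edge]
    (6,9)@(13, 19): e=[18,0,54] → X  [on edge]
    (7,10)@(15, 21): e=[6,0,66] → X  [on edge]
    (8,11)@(17, 23): e=[-6,0,78] → .  [on edge]
  covered (12 px):
    . . . . . . . . . .
    . . . . . . . . . .
    . . . . . . . . . .
    . . . . . . . . . .
    . . . . . . . . . .
    . . X . . . . . . .
    . . . X X . . . . .
    . . . . X X . . . .
    . . . . . X X X . .
    . . . . . . X X X .
    . . . . . . . X . .
    . . . . . . . . . .

Final: [[2,5],[3,6],[4,6],[4,7],[5,7],[5,8],[6,8],[7,8],[6,9],[7,9],[8,9],[7,10]]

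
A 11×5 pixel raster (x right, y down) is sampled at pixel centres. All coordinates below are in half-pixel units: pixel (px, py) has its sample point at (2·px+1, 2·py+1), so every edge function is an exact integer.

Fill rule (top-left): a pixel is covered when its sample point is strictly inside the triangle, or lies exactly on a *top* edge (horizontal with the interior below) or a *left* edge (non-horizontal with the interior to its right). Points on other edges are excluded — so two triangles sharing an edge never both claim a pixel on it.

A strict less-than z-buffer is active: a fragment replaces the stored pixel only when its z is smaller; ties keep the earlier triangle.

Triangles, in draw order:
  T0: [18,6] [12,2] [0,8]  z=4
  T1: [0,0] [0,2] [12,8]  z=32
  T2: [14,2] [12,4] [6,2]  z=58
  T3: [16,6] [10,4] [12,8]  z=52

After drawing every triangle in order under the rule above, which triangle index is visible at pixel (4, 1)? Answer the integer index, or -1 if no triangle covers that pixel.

T0:
  2·area = 84  (B↔C swapped to make it positive)
  edge (18, 6)→(0, 8): d=(-18,2) right/bottom  bias=-1
  edge (0, 8)→(12, 2): d=(12,-6) top-left  bias=+0
  edge (12, 2)→(18, 6): d=(6,4) right/bottom  bias=-1
    (5,1)@(11, 3): e=[68,6,10] → █
    (6,1)@(13, 3): e=[64,18,2] → █
    (7,1)@(15, 3): e=[60,30,-6] → ·
    (3,2)@(7, 5): e=[40,6,38] → █
    (4,2)@(9, 5): e=[36,18,30] → █
    (7,2)@(15, 5): e=[24,54,6] → █
    (8,2)@(17, 5): e=[20,66,-2] → ·
    (1,3)@(3, 7): e=[12,6,66] → █
    (2,3)@(5, 7): e=[8,18,58] → █
    (4,3)@(9, 7): e=[0,42,42] → ·  [on edge]
    (5,3)@(11, 7): e=[-4,54,34] → ·
    (6,3)@(13, 7): e=[-8,66,26] → ·
  covered (10 px):
    · · · · · · · · · · ·
    · · · · · █ █ · · · ·
    · · · █ █ █ █ █ · · ·
    · █ █ █ · · · · · · ·
    · · · · · · · · · · ·
T1:
  2·area = 24  (B↔C swapped to make it positive)
  edge (0, 0)→(12, 8): d=(12,8) right/bottom  bias=-1
  edge (12, 8)→(0, 2): d=(-12,-6) top-left  bias=+0
  edge (0, 2)→(0, 0): d=(0,-2) top-left  bias=+0
    (0,0)@(1, 1): e=[4,18,2] → █
    (1,0)@(3, 1): e=[-12,30,6] → ·
    (0,1)@(1, 3): e=[28,-6,2] → ·
    (1,1)@(3, 3): e=[12,6,6] → █
    (2,1)@(5, 3): e=[-4,18,10] → ·
    (1,2)@(3, 5): e=[36,-18,6] → ·
    (3,2)@(7, 5): e=[4,6,14] → █
    (4,2)@(9, 5): e=[-12,18,18] → ·
    (3,3)@(7, 7): e=[28,-18,14] → ·
  covered (3 px):
    █ · · · · · · · · · ·
    · █ · · · · · · · · ·
    · · · █ · · · · · · ·
    · · · · · · · · · · ·
    · · · · · · · · · · ·
T2:
  2·area = 16
  edge (14, 2)→(12, 4): d=(-2,2) right/bottom  bias=-1
  edge (12, 4)→(6, 2): d=(-6,-2) top-left  bias=+0
  edge (6, 2)→(14, 2): d=(8,0) top-left  bias=+0
    (1,0)@(3, 1): e=[24,0,-8] → ·  [on edge]
    (7,0)@(15, 1): e=[0,24,-8] → ·  [on edge]
    (4,1)@(9, 3): e=[8,0,8] → █  [on edge]
    (5,1)@(11, 3): e=[4,4,8] → █
    (6,1)@(13, 3): e=[0,8,8] → ·  [on edge]
    (4,2)@(9, 5): e=[4,-12,24] → ·
    (5,2)@(11, 5): e=[0,-8,24] → ·  [on edge]
    (7,2)@(15, 5): e=[-8,0,24] → ·  [on edge]
    (4,3)@(9, 7): e=[0,-24,40] → ·  [on edge]
    (10,3)@(21, 7): e=[-24,0,40] → ·  [on edge]
    (3,4)@(7, 9): e=[0,-40,56] → ·  [on edge]
  covered (2 px):
    · · · · · · · · · · ·
    · · · · █ █ · · · · ·
    · · · · · · · · · · ·
    · · · · · · · · · · ·
    · · · · · · · · · · ·
T3:
  2·area = 20  (B↔C swapped to make it positive)
  edge (16, 6)→(12, 8): d=(-4,2) right/bottom  bias=-1
  edge (12, 8)→(10, 4): d=(-2,-4) top-left  bias=+0
  edge (10, 4)→(16, 6): d=(6,2) right/bottom  bias=-1
    (0,0)@(1, 1): e=[50,-30,0] → ·  [on edge]
    (3,1)@(7, 3): e=[30,-10,0] → ·  [on edge]
    (5,2)@(11, 5): e=[14,2,4] → █
    (6,2)@(13, 5): e=[10,10,0] → ·  [on edge]
    (5,3)@(11, 7): e=[6,-2,16] → ·
    (6,3)@(13, 7): e=[2,6,12] → █
    (7,3)@(15, 7): e=[-2,14,8] → ·
    (9,3)@(19, 7): e=[-10,30,0] → ·  [on edge]
    (6,4)@(13, 9): e=[-6,2,24] → ·
  covered (2 px):
    · · · · · · · · · · ·
    · · · · · · · · · · ·
    · · · · · █ · · · · ·
    · · · · · · █ · · · ·
    · · · · · · · · · · ·

Z-buffer (winner per pixel, '.' = empty):
  1 . . . . . . . . . .
  . 1 . . 2 0 0 . . . .
  . . . 0 0 0 0 0 . . .
  . 0 0 0 . . 3 . . . .
  . . . . . . . . . . .

Final: 2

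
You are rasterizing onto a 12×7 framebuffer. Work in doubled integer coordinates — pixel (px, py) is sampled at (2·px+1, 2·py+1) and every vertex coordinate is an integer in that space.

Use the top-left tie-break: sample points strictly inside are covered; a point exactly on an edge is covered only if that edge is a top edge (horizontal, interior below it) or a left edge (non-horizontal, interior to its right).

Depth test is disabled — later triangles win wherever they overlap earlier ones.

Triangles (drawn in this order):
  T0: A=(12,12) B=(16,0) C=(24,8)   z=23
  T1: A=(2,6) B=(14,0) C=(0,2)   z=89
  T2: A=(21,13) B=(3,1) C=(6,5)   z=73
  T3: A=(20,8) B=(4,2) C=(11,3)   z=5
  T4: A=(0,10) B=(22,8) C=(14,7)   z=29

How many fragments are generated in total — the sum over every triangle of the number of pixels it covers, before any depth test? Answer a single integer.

T0:
  2·area = 128
  edge (12, 12)→(16, 0): d=(4,-12) top-left  bias=+0
  edge (16, 0)→(24, 8): d=(8,8) right/bottom  bias=-1
  edge (24, 8)→(12, 12): d=(-12,4) right/bottom  bias=-1
    (8,0)@(17, 1): e=[16,0,112] → ·  [on edge]
    (7,1)@(15, 3): e=[0,32,96] → █  [on edge]
    (8,1)@(17, 3): e=[24,16,88] → █
    (9,1)@(19, 3): e=[48,0,80] → ·  [on edge]
    (7,2)@(15, 5): e=[8,48,72] → █
    (9,2)@(19, 5): e=[56,16,56] → █
    (10,2)@(21, 5): e=[80,0,48] → ·  [on edge]
    (7,3)@(15, 7): e=[16,64,48] → █
    (10,3)@(21, 7): e=[88,16,24] → █
    (11,3)@(23, 7): e=[112,0,16] → ·  [on edge]
    (6,4)@(13, 9): e=[0,96,32] → █  [on edge]
    (10,4)@(21, 9): e=[96,32,0] → ·  [on edge]
    (7,5)@(15, 11): e=[32,96,0] → ·  [on edge]
    (4,6)@(9, 13): e=[-32,160,0] → ·  [on edge]
  covered (14 px):
    · · · · · · · · · · · ·
    · · · · · · · █ █ · · ·
    · · · · · · · █ █ █ · ·
    · · · · · · · █ █ █ █ ·
    · · · · · · █ █ █ █ · ·
    · · · · · · █ · · · · ·
    · · · · · · · · · · · ·
T1:
  2·area = 60  (B↔C swapped to make it positive)
  edge (2, 6)→(0, 2): d=(-2,-4) top-left  bias=+0
  edge (0, 2)→(14, 0): d=(14,-2) top-left  bias=+0
  edge (14, 0)→(2, 6): d=(-12,6) right/bottom  bias=-1
    (3,0)@(7, 1): e=[30,0,30] → █  [on edge]
    (4,0)@(9, 1): e=[38,4,18] → █
    (5,0)@(11, 1): e=[46,8,6] → █
    (6,0)@(13, 1): e=[54,12,-6] → ·
    (0,1)@(1, 3): e=[2,16,42] → █
    (1,1)@(3, 3): e=[10,20,30] → █
    (2,1)@(5, 3): e=[18,24,18] → █
    (4,1)@(9, 3): e=[34,32,-6] → ·
    (5,1)@(11, 3): e=[42,36,-18] → ·
    (0,2)@(1, 5): e=[-2,44,18] → ·
    (1,2)@(3, 5): e=[6,48,6] → █
    (2,2)@(5, 5): e=[14,52,-6] → ·
  covered (8 px):
    · · · █ █ █ · · · · · ·
    █ █ █ █ · · · · · · · ·
    · █ · · · · · · · · · ·
    · · · · · · · · · · · ·
    · · · · · · · · · · · ·
    · · · · · · · · · · · ·
    · · · · · · · · · · · ·
T2:
  2·area = 36  (B↔C swapped to make it positive)
  edge (21, 13)→(6, 5): d=(-15,-8) top-left  bias=+0
  edge (6, 5)→(3, 1): d=(-3,-4) top-left  bias=+0
  edge (3, 1)→(21, 13): d=(18,12) right/bottom  bias=-1
    (1,0)@(3, 1): e=[36,0,0] → ·  [on edge]
    (2,1)@(5, 3): e=[22,2,12] → █
    (3,1)@(7, 3): e=[38,10,-12] → ·
    (2,2)@(5, 5): e=[-8,-4,48] → ·
    (3,2)@(7, 5): e=[8,4,24] → █
    (4,2)@(9, 5): e=[24,12,0] → ·  [on edge]
    (3,3)@(7, 7): e=[-22,-2,60] → ·
    (5,3)@(11, 7): e=[10,14,12] → █
    (6,3)@(13, 7): e=[26,22,-12] → ·
    (4,4)@(9, 9): e=[-36,0,72] → ·  [on edge]
    (5,4)@(11, 9): e=[-20,8,48] → ·
    (7,4)@(15, 9): e=[12,24,0] → ·  [on edge]
    (10,6)@(21, 13): e=[0,36,0] → ·  [on edge]
  covered (3 px):
    · · · · · · · · · · · ·
    · · █ · · · · · · · · ·
    · · · █ · · · · · · · ·
    · · · · · █ · · · · · ·
    · · · · · · · · · · · ·
    · · · · · · · · · · · ·
    · · · · · · · · · · · ·
T3:
  2·area = 26
  edge (20, 8)→(4, 2): d=(-16,-6) top-left  bias=+0
  edge (4, 2)→(11, 3): d=(7,1) right/bottom  bias=-1
  edge (11, 3)→(20, 8): d=(9,5) right/bottom  bias=-1
    (3,1)@(7, 3): e=[2,4,20] → █
    (4,1)@(9, 3): e=[14,2,10] → █
    (5,1)@(11, 3): e=[26,0,0] → ·  [on edge]
    (3,2)@(7, 5): e=[-30,18,38] → ·
    (4,2)@(9, 5): e=[-18,16,28] → ·
    (6,2)@(13, 5): e=[6,12,8] → █
    (7,2)@(15, 5): e=[18,10,-2] → ·
    (6,3)@(13, 7): e=[-26,26,26] → ·
  covered (3 px):
    · · · · · · · · · · · ·
    · · · █ █ · · · · · · ·
    · · · · · · █ · · · · ·
    · · · · · · · · · · · ·
    · · · · · · · · · · · ·
    · · · · · · · · · · · ·
    · · · · · · · · · · · ·
T4:
  2·area = 38  (B↔C swapped to make it positive)
  edge (0, 10)→(14, 7): d=(14,-3) top-left  bias=+0
  edge (14, 7)→(22, 8): d=(8,1) right/bottom  bias=-1
  edge (22, 8)→(0, 10): d=(-22,2) right/bottom  bias=-1
    (2,4)@(5, 9): e=[1,25,12] → █
    (3,4)@(7, 9): e=[7,23,8] → █
    (4,4)@(9, 9): e=[13,21,4] → █
    (5,4)@(11, 9): e=[19,19,0] → ·  [on edge]
    (2,5)@(5, 11): e=[29,41,-32] → ·
    (3,5)@(7, 11): e=[35,39,-36] → ·
    (4,5)@(9, 11): e=[41,37,-40] → ·
  covered (3 px):
    · · · · · · · · · · · ·
    · · · · · · · · · · · ·
    · · · · · · · · · · · ·
    · · · · · · · · · · · ·
    · · █ █ █ · · · · · · ·
    · · · · · · · · · · · ·
    · · · · · · · · · · · ·

Answer: 31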